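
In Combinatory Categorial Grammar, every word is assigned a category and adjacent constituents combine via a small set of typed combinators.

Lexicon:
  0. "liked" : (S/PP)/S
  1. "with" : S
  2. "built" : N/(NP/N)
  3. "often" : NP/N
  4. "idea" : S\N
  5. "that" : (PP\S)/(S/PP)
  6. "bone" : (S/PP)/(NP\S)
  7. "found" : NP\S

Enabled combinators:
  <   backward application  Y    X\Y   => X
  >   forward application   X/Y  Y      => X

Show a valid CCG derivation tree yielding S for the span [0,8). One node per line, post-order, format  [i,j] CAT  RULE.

[0,8] S   >
  [0,2] S/PP   >
    [0,1] "liked" : (S/PP)/S
    [1,2] "with" : S
  [2,8] PP   <
    [2,5] S   <
      [2,4] N   >
        [2,3] "built" : N/(NP/N)
        [3,4] "often" : NP/N
      [4,5] "idea" : S\N
    [5,8] PP\S   >
      [5,6] "that" : (PP\S)/(S/PP)
      [6,8] S/PP   >
        [6,7] "bone" : (S/PP)/(NP\S)
        [7,8] "found" : NP\S

[0,1] (S/PP)/S  lex  "liked"
[1,2] S  lex  "with"
[0,2] S/PP  >  k=1
[2,3] N/(NP/N)  lex  "built"
[3,4] NP/N  lex  "often"
[2,4] N  >  k=3
[4,5] S\N  lex  "idea"
[2,5] S  <  k=4
[5,6] (PP\S)/(S/PP)  lex  "that"
[6,7] (S/PP)/(NP\S)  lex  "bone"
[7,8] NP\S  lex  "found"
[6,8] S/PP  >  k=7
[5,8] PP\S  >  k=6
[2,8] PP  <  k=5
[0,8] S  >  k=2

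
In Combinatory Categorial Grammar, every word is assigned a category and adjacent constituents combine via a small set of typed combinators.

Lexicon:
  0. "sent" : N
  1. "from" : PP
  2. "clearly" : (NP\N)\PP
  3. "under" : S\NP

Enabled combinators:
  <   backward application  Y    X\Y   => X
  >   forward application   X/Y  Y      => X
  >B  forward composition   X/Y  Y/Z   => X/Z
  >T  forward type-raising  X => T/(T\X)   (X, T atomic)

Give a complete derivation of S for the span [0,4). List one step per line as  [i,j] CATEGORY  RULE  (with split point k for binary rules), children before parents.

[0,1] N  lex  "sent"
[0,1] NP/(NP\N)  >T
[1,2] PP  lex  "from"
[2,3] (NP\N)\PP  lex  "clearly"
[1,3] NP\N  <  k=2
[0,3] NP  >  k=1
[3,4] S\NP  lex  "under"
[0,4] S  <  k=3

[0,4] S   <
  [0,3] NP   >
    [0,1] NP/(NP\N)   >T
      [0,1] "sent" : N
    [1,3] NP\N   <
      [1,2] "from" : PP
      [2,3] "clearly" : (NP\N)\PP
  [3,4] "under" : S\NP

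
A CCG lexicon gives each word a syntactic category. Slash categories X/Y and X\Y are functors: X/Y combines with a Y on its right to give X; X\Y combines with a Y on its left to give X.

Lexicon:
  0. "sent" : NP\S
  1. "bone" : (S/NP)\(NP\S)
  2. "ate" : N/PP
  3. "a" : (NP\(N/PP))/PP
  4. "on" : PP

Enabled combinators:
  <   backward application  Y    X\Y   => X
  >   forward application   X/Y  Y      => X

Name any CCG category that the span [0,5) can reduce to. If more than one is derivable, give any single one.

S

[0,5] S   >
  [0,2] S/NP   <
    [0,1] "sent" : NP\S
    [1,2] "bone" : (S/NP)\(NP\S)
  [2,5] NP   <
    [2,3] "ate" : N/PP
    [3,5] NP\(N/PP)   >
      [3,4] "a" : (NP\(N/PP))/PP
      [4,5] "on" : PP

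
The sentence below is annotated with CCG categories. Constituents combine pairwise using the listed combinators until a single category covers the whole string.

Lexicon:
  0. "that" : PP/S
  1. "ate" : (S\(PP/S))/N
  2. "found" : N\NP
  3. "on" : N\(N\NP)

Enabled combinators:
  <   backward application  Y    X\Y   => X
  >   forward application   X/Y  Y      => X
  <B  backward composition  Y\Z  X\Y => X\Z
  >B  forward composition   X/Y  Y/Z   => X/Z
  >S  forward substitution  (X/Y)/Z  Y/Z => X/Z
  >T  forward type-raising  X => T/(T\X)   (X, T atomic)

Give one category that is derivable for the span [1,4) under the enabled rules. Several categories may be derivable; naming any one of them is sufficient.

S\(PP/S)

[0,4] S   <
  [0,1] "that" : PP/S
  [1,4] S\(PP/S)   >
    [1,2] "ate" : (S\(PP/S))/N
    [2,4] N   <
      [2,3] "found" : N\NP
      [3,4] "on" : N\(N\NP)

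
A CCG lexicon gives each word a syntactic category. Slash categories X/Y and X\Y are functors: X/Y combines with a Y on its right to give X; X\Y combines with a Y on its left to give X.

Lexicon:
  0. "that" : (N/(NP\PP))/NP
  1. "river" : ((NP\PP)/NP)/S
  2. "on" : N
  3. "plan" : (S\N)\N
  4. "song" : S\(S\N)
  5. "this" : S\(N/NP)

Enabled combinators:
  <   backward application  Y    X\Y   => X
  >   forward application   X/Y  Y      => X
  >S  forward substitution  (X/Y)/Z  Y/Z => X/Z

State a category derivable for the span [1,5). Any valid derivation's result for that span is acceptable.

(NP\PP)/NP

[0,6] S   <
  [0,5] N/NP   >S
    [0,1] "that" : (N/(NP\PP))/NP
    [1,5] (NP\PP)/NP   >
      [1,2] "river" : ((NP\PP)/NP)/S
      [2,5] S   <
        [2,4] S\N   <
          [2,3] "on" : N
          [3,4] "plan" : (S\N)\N
        [4,5] "song" : S\(S\N)
  [5,6] "this" : S\(N/NP)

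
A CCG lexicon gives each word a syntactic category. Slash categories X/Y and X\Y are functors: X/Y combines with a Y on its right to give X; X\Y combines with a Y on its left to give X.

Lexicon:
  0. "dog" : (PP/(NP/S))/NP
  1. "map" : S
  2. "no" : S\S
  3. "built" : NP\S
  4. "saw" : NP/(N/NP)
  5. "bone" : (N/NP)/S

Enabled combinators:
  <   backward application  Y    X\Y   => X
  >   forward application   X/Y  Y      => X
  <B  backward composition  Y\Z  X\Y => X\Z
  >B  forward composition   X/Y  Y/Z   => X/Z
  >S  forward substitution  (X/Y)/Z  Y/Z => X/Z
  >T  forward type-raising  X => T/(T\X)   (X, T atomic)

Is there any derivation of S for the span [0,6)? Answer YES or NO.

NO

(PP/(NP/S))/NP S S\S NP\S NP/(N/NP) (N/NP)/S
CKY chart[0,6] = {N/(N\PP), NP/(NP\PP), PP, PP/(PP\PP), S/(S\PP)}; S ∉ chart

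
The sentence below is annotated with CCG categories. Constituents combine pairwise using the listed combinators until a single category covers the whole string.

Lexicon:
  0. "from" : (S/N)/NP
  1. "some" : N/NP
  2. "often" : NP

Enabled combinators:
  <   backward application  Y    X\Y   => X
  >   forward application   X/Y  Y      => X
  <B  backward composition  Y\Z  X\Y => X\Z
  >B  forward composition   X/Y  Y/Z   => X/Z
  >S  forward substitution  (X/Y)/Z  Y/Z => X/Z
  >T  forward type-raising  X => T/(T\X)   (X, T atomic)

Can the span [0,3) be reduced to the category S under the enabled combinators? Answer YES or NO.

YES

[0,3] S   >
  [0,2] S/NP   >S
    [0,1] "from" : (S/N)/NP
    [1,2] "some" : N/NP
  [2,3] "often" : NP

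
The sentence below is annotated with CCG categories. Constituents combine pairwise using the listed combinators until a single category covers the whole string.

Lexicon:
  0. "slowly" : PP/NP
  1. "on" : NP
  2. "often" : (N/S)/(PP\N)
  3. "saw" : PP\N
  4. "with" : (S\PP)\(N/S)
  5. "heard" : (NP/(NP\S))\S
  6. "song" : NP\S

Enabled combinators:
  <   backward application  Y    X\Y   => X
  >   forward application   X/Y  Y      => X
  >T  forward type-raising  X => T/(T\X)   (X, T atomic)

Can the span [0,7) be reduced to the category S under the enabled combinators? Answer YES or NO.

NO

PP/NP NP (N/S)/(PP\N) PP\N (S\PP)\(N/S) (NP/(NP\S))\S NP\S
CKY chart[0,7] = {N/(N\NP), NP, NP/(NP\NP), PP/(PP\NP), S/(S\NP)}; S ∉ chart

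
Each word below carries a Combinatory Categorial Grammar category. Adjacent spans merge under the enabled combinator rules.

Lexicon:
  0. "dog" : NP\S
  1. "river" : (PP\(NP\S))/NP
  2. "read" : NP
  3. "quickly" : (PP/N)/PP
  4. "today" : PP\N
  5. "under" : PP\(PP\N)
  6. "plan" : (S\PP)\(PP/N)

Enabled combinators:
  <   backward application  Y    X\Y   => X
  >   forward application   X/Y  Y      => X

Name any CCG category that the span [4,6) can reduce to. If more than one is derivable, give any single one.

[0,7] S   <
  [0,3] PP   <
    [0,1] "dog" : NP\S
    [1,3] PP\(NP\S)   >
      [1,2] "river" : (PP\(NP\S))/NP
      [2,3] "read" : NP
  [3,7] S\PP   <
    [3,6] PP/N   >
      [3,4] "quickly" : (PP/N)/PP
      [4,6] PP   <
        [4,5] "today" : PP\N
        [5,6] "under" : PP\(PP\N)
    [6,7] "plan" : (S\PP)\(PP/N)

PP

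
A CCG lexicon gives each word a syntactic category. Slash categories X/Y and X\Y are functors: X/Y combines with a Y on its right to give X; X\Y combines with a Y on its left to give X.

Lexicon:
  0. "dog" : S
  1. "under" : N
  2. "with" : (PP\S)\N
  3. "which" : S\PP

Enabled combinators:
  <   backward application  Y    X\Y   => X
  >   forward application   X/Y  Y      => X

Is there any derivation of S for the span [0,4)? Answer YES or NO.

YES

[0,4] S   <
  [0,3] PP   <
    [0,1] "dog" : S
    [1,3] PP\S   <
      [1,2] "under" : N
      [2,3] "with" : (PP\S)\N
  [3,4] "which" : S\PP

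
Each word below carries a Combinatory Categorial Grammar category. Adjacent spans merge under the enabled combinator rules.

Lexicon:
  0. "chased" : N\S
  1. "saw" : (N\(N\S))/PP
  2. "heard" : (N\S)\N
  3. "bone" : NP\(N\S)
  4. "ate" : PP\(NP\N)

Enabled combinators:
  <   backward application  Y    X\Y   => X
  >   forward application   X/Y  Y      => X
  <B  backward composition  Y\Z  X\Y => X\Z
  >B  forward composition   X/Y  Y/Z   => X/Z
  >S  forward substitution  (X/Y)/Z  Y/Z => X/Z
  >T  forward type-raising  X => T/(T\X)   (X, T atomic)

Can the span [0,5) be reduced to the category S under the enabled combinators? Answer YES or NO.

NO

N\S (N\(N\S))/PP (N\S)\N NP\(N\S) PP\(NP\N)
CKY chart[0,5] = {N, N/(N\N), NP/(NP\N), PP/(PP\N), S/(S\N)}; S ∉ chart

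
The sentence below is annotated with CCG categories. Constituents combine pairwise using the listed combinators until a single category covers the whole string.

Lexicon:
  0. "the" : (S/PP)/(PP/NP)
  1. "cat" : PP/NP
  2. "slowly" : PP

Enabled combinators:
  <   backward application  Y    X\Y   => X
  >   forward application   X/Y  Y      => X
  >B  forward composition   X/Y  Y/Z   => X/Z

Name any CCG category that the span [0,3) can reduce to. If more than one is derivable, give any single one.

S

[0,3] S   >
  [0,2] S/PP   >
    [0,1] "the" : (S/PP)/(PP/NP)
    [1,2] "cat" : PP/NP
  [2,3] "slowly" : PP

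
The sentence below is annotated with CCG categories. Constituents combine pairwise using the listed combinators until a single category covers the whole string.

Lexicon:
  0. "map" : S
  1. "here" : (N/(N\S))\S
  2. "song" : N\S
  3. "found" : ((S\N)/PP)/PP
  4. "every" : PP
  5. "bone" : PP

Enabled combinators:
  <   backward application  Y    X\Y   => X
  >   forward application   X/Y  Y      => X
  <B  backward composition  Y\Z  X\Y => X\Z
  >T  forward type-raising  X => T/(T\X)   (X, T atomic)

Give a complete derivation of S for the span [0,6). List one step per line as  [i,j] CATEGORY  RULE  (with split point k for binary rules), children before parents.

[0,1] S  lex  "map"
[1,2] (N/(N\S))\S  lex  "here"
[0,2] N/(N\S)  <  k=1
[2,3] N\S  lex  "song"
[0,3] N  >  k=2
[3,4] ((S\N)/PP)/PP  lex  "found"
[4,5] PP  lex  "every"
[3,5] (S\N)/PP  >  k=4
[5,6] PP  lex  "bone"
[3,6] S\N  >  k=5
[0,6] S  <  k=3

[0,6] S   <
  [0,3] N   >
    [0,2] N/(N\S)   <
      [0,1] "map" : S
      [1,2] "here" : (N/(N\S))\S
    [2,3] "song" : N\S
  [3,6] S\N   >
    [3,5] (S\N)/PP   >
      [3,4] "found" : ((S\N)/PP)/PP
      [4,5] "every" : PP
    [5,6] "bone" : PP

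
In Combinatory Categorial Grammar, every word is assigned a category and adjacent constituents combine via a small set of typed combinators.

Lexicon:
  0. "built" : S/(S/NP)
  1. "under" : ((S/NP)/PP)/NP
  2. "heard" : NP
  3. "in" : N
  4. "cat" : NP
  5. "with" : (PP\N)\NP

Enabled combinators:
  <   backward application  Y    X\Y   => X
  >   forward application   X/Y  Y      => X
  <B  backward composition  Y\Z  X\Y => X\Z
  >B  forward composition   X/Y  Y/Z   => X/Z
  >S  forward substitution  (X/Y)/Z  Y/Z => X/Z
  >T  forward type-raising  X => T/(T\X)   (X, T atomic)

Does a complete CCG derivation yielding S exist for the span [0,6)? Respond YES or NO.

[0,6] S   >
  [0,3] S/PP   >B
    [0,1] "built" : S/(S/NP)
    [1,3] (S/NP)/PP   >
      [1,2] "under" : ((S/NP)/PP)/NP
      [2,3] "heard" : NP
  [3,6] PP   <
    [3,4] "in" : N
    [4,6] PP\N   <
      [4,5] "cat" : NP
      [5,6] "with" : (PP\N)\NP

YES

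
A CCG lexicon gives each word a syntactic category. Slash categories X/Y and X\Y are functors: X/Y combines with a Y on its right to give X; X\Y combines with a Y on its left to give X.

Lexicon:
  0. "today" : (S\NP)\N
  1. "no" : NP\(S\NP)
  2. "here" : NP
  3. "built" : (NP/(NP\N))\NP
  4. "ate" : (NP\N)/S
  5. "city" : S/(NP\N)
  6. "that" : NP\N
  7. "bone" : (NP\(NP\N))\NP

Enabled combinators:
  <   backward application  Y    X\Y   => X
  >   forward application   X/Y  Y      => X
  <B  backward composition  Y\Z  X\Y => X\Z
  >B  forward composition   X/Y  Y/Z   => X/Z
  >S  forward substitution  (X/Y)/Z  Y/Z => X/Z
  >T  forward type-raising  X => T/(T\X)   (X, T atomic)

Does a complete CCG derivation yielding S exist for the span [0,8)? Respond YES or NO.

(S\NP)\N NP\(S\NP) NP (NP/(NP\N))\NP (NP\N)/S S/(NP\N) NP\N (NP\(NP\N))\NP
CKY chart[0,8] = {N/(N\NP), NP, NP/(NP\NP), PP/(PP\NP), S/(S\NP)}; S ∉ chart

NO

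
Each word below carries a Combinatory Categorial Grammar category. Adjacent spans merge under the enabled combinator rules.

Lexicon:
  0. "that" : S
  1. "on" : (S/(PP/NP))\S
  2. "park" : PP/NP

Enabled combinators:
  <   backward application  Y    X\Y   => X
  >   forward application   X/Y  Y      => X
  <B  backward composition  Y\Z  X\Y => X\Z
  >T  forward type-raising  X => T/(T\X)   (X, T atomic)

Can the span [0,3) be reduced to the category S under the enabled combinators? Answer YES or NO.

YES

[0,3] S   >
  [0,2] S/(PP/NP)   <
    [0,1] "that" : S
    [1,2] "on" : (S/(PP/NP))\S
  [2,3] "park" : PP/NP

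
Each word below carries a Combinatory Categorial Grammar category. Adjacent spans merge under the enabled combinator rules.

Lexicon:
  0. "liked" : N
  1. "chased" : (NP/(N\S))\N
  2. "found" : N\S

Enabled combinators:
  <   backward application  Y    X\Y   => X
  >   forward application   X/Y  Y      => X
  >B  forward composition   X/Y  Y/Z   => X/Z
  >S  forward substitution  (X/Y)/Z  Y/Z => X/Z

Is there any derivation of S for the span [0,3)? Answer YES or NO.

NO

N (NP/(N\S))\N N\S
CKY chart[0,3] = {NP}; S ∉ chart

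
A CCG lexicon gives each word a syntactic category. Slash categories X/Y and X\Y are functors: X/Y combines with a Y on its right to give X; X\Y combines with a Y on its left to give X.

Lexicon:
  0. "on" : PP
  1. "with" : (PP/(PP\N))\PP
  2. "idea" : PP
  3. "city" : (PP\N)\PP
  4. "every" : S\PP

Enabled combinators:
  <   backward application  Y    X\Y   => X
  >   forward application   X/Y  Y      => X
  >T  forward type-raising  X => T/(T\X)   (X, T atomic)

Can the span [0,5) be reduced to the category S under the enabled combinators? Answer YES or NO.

YES

[0,5] S   <
  [0,4] PP   >
    [0,2] PP/(PP\N)   <
      [0,1] "on" : PP
      [1,2] "with" : (PP/(PP\N))\PP
    [2,4] PP\N   <
      [2,3] "idea" : PP
      [3,4] "city" : (PP\N)\PP
  [4,5] "every" : S\PP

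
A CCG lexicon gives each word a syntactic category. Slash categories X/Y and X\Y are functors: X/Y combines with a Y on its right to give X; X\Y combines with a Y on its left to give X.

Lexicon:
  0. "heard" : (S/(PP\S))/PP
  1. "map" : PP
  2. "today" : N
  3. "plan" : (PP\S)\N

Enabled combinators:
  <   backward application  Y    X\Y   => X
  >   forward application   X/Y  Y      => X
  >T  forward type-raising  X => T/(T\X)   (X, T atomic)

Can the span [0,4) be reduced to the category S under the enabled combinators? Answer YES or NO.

[0,4] S   >
  [0,2] S/(PP\S)   >
    [0,1] "heard" : (S/(PP\S))/PP
    [1,2] "map" : PP
  [2,4] PP\S   <
    [2,3] "today" : N
    [3,4] "plan" : (PP\S)\N

YES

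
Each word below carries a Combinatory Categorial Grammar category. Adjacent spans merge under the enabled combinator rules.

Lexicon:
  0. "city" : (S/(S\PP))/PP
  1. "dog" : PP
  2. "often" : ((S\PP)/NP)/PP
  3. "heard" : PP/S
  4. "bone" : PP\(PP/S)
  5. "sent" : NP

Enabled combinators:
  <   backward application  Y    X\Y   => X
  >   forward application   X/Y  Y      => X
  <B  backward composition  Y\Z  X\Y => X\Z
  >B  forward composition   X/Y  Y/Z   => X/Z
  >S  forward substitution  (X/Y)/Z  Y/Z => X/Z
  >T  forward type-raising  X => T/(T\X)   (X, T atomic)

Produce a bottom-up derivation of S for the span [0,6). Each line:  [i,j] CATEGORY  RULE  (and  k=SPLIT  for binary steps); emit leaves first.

[0,1] (S/(S\PP))/PP  lex  "city"
[1,2] PP  lex  "dog"
[0,2] S/(S\PP)  >  k=1
[2,3] ((S\PP)/NP)/PP  lex  "often"
[3,4] PP/S  lex  "heard"
[4,5] PP\(PP/S)  lex  "bone"
[3,5] PP  <  k=4
[2,5] (S\PP)/NP  >  k=3
[5,6] NP  lex  "sent"
[2,6] S\PP  >  k=5
[0,6] S  >  k=2

[0,6] S   >
  [0,2] S/(S\PP)   >
    [0,1] "city" : (S/(S\PP))/PP
    [1,2] "dog" : PP
  [2,6] S\PP   >
    [2,5] (S\PP)/NP   >
      [2,3] "often" : ((S\PP)/NP)/PP
      [3,5] PP   <
        [3,4] "heard" : PP/S
        [4,5] "bone" : PP\(PP/S)
    [5,6] "sent" : NP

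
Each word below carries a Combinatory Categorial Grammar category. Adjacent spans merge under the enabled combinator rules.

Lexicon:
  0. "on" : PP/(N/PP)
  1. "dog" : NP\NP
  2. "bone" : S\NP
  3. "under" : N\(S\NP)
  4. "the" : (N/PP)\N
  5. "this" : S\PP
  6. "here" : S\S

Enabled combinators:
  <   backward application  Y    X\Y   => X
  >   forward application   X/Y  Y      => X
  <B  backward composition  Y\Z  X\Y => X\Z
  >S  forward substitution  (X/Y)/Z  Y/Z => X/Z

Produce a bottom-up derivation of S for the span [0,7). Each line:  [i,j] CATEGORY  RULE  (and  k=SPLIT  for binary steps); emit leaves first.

[0,1] PP/(N/PP)  lex  "on"
[1,2] NP\NP  lex  "dog"
[2,3] S\NP  lex  "bone"
[1,3] S\NP  <B  k=2
[3,4] N\(S\NP)  lex  "under"
[1,4] N  <  k=3
[4,5] (N/PP)\N  lex  "the"
[1,5] N/PP  <  k=4
[0,5] PP  >  k=1
[5,6] S\PP  lex  "this"
[6,7] S\S  lex  "here"
[5,7] S\PP  <B  k=6
[0,7] S  <  k=5

[0,7] S   <
  [0,5] PP   >
    [0,1] "on" : PP/(N/PP)
    [1,5] N/PP   <
      [1,4] N   <
        [1,3] S\NP   <B
          [1,2] "dog" : NP\NP
          [2,3] "bone" : S\NP
        [3,4] "under" : N\(S\NP)
      [4,5] "the" : (N/PP)\N
  [5,7] S\PP   <B
    [5,6] "this" : S\PP
    [6,7] "here" : S\S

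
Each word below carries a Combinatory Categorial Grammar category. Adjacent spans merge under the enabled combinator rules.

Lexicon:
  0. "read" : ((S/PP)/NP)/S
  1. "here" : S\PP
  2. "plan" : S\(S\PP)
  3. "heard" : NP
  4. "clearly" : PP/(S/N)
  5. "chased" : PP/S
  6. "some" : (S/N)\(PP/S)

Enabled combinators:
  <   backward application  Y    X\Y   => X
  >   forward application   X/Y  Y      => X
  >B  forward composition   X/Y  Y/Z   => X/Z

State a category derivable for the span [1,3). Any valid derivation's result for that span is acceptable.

S

[0,7] S   >
  [0,4] S/PP   >
    [0,3] (S/PP)/NP   >
      [0,1] "read" : ((S/PP)/NP)/S
      [1,3] S   <
        [1,2] "here" : S\PP
        [2,3] "plan" : S\(S\PP)
    [3,4] "heard" : NP
  [4,7] PP   >
    [4,5] "clearly" : PP/(S/N)
    [5,7] S/N   <
      [5,6] "chased" : PP/S
      [6,7] "some" : (S/N)\(PP/S)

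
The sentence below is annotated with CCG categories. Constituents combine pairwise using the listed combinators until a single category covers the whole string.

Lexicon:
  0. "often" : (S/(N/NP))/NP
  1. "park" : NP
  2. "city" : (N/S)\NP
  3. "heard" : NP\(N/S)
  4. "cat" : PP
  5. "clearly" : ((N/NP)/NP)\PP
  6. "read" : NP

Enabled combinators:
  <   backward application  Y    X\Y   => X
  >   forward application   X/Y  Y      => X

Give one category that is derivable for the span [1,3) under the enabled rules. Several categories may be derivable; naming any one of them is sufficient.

N/S

[0,7] S   >
  [0,4] S/(N/NP)   >
    [0,1] "often" : (S/(N/NP))/NP
    [1,4] NP   <
      [1,3] N/S   <
        [1,2] "park" : NP
        [2,3] "city" : (N/S)\NP
      [3,4] "heard" : NP\(N/S)
  [4,7] N/NP   >
    [4,6] (N/NP)/NP   <
      [4,5] "cat" : PP
      [5,6] "clearly" : ((N/NP)/NP)\PP
    [6,7] "read" : NP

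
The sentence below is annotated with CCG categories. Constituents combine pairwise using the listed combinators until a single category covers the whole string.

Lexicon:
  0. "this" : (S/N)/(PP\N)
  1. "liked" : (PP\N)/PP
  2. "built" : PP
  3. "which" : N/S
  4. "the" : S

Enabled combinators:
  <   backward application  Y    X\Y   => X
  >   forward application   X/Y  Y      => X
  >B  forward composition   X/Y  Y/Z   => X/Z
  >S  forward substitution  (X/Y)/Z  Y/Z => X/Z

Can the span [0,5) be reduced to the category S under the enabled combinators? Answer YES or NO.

[0,5] S   >
  [0,3] S/N   >
    [0,1] "this" : (S/N)/(PP\N)
    [1,3] PP\N   >
      [1,2] "liked" : (PP\N)/PP
      [2,3] "built" : PP
  [3,5] N   >
    [3,4] "which" : N/S
    [4,5] "the" : S

YES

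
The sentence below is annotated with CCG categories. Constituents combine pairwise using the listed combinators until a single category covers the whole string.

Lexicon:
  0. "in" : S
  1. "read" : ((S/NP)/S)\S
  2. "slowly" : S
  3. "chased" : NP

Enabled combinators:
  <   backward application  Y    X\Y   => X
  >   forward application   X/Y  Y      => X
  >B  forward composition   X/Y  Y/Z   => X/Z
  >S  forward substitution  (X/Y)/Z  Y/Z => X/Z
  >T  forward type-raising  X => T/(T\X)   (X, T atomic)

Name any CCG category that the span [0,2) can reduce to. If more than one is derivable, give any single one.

[0,4] S   >
  [0,3] S/NP   >
    [0,2] (S/NP)/S   <
      [0,1] "in" : S
      [1,2] "read" : ((S/NP)/S)\S
    [2,3] "slowly" : S
  [3,4] "chased" : NP

(S/NP)/S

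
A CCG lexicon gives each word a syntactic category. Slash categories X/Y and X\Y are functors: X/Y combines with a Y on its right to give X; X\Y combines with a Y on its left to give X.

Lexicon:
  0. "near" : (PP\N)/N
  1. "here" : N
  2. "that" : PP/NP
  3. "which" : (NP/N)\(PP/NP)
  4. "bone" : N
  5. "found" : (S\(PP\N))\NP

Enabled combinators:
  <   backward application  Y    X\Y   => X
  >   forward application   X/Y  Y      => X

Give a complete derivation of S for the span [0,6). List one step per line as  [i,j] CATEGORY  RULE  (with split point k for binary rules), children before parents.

[0,6] S   <
  [0,2] PP\N   >
    [0,1] "near" : (PP\N)/N
    [1,2] "here" : N
  [2,6] S\(PP\N)   <
    [2,5] NP   >
      [2,4] NP/N   <
        [2,3] "that" : PP/NP
        [3,4] "which" : (NP/N)\(PP/NP)
      [4,5] "bone" : N
    [5,6] "found" : (S\(PP\N))\NP

[0,1] (PP\N)/N  lex  "near"
[1,2] N  lex  "here"
[0,2] PP\N  >  k=1
[2,3] PP/NP  lex  "that"
[3,4] (NP/N)\(PP/NP)  lex  "which"
[2,4] NP/N  <  k=3
[4,5] N  lex  "bone"
[2,5] NP  >  k=4
[5,6] (S\(PP\N))\NP  lex  "found"
[2,6] S\(PP\N)  <  k=5
[0,6] S  <  k=2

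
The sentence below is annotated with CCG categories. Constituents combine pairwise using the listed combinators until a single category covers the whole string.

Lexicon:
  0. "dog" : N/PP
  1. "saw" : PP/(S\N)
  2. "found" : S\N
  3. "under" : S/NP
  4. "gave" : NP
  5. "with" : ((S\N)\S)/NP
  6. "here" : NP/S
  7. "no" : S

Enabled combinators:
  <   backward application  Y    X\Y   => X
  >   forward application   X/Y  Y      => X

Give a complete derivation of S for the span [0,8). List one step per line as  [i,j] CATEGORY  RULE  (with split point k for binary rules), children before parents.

[0,1] N/PP  lex  "dog"
[1,2] PP/(S\N)  lex  "saw"
[2,3] S\N  lex  "found"
[1,3] PP  >  k=2
[0,3] N  >  k=1
[3,4] S/NP  lex  "under"
[4,5] NP  lex  "gave"
[3,5] S  >  k=4
[5,6] ((S\N)\S)/NP  lex  "with"
[6,7] NP/S  lex  "here"
[7,8] S  lex  "no"
[6,8] NP  >  k=7
[5,8] (S\N)\S  >  k=6
[3,8] S\N  <  k=5
[0,8] S  <  k=3

[0,8] S   <
  [0,3] N   >
    [0,1] "dog" : N/PP
    [1,3] PP   >
      [1,2] "saw" : PP/(S\N)
      [2,3] "found" : S\N
  [3,8] S\N   <
    [3,5] S   >
      [3,4] "under" : S/NP
      [4,5] "gave" : NP
    [5,8] (S\N)\S   >
      [5,6] "with" : ((S\N)\S)/NP
      [6,8] NP   >
        [6,7] "here" : NP/S
        [7,8] "no" : S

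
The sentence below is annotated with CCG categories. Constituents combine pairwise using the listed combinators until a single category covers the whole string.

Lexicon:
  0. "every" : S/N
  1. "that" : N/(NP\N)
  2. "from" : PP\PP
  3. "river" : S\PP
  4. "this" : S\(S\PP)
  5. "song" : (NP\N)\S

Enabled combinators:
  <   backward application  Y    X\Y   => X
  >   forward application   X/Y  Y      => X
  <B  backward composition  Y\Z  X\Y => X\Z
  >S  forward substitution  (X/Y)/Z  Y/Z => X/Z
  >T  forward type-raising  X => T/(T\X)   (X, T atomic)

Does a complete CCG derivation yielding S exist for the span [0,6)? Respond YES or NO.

[0,6] S   >
  [0,1] "every" : S/N
  [1,6] N   >
    [1,2] "that" : N/(NP\N)
    [2,6] NP\N   <
      [2,5] S   <
        [2,4] S\PP   <B
          [2,3] "from" : PP\PP
          [3,4] "river" : S\PP
        [4,5] "this" : S\(S\PP)
      [5,6] "song" : (NP\N)\S

YES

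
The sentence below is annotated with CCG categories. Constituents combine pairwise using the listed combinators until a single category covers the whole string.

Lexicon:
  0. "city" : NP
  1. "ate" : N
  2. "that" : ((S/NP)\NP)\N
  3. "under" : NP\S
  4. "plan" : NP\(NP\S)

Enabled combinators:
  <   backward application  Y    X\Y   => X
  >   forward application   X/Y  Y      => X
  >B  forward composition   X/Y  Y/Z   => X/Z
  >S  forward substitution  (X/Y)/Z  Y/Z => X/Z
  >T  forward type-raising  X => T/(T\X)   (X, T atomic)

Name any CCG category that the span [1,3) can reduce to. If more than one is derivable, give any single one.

(S/NP)\NP

[0,5] S   >
  [0,3] S/NP   <
    [0,1] "city" : NP
    [1,3] (S/NP)\NP   <
      [1,2] "ate" : N
      [2,3] "that" : ((S/NP)\NP)\N
  [3,5] NP   <
    [3,4] "under" : NP\S
    [4,5] "plan" : NP\(NP\S)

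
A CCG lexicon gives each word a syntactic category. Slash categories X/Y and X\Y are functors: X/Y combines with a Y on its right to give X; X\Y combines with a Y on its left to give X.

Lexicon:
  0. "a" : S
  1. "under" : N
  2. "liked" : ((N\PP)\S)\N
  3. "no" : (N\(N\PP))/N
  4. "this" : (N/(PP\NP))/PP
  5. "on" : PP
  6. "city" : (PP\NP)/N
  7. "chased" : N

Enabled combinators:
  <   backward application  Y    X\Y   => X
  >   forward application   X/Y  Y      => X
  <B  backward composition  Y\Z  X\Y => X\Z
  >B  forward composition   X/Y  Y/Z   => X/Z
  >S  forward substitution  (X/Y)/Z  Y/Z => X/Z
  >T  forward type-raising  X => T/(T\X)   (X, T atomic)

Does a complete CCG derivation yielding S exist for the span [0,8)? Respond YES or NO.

S N ((N\PP)\S)\N (N\(N\PP))/N (N/(PP\NP))/PP PP (PP\NP)/N N
CKY chart[0,8] = {N, N/(N\N), NP/(NP\N), PP/(PP\N), S/(S\N)}; S ∉ chart

NO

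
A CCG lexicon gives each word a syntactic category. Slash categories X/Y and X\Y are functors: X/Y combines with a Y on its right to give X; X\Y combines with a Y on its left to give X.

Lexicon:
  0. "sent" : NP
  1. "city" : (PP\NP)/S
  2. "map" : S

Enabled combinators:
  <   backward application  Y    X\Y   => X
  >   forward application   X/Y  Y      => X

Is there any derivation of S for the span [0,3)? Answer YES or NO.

NP (PP\NP)/S S
CKY chart[0,3] = {PP}; S ∉ chart

NO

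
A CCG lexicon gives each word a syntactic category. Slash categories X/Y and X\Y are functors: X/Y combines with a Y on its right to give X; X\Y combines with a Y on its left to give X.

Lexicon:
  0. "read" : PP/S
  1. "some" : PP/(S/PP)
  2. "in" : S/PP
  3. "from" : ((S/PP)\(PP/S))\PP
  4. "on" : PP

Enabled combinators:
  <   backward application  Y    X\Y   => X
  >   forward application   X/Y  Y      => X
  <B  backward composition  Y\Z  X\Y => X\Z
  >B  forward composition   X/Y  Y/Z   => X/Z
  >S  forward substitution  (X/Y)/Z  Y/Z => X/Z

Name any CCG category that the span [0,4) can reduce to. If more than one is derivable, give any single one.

[0,5] S   >
  [0,4] S/PP   <
    [0,1] "read" : PP/S
    [1,4] (S/PP)\(PP/S)   <
      [1,3] PP   >
        [1,2] "some" : PP/(S/PP)
        [2,3] "in" : S/PP
      [3,4] "from" : ((S/PP)\(PP/S))\PP
  [4,5] "on" : PP

S/PP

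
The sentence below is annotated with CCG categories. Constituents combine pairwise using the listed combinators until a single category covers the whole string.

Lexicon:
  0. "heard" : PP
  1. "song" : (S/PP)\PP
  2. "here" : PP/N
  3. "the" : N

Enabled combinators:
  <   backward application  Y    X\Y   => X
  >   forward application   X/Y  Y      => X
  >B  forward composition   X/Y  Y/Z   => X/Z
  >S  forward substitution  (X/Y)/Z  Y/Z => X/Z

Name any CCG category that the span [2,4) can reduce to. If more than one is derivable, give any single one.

PP

[0,4] S   >
  [0,2] S/PP   <
    [0,1] "heard" : PP
    [1,2] "song" : (S/PP)\PP
  [2,4] PP   >
    [2,3] "here" : PP/N
    [3,4] "the" : N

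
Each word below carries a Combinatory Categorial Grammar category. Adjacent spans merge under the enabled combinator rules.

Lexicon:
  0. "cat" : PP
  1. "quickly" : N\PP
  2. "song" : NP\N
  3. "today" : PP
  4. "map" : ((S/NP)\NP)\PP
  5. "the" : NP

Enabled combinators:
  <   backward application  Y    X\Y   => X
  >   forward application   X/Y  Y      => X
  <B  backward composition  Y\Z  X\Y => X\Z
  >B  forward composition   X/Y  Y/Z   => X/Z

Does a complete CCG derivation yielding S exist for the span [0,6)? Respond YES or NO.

[0,6] S   >
  [0,5] S/NP   <
    [0,3] NP   <
      [0,2] N   <
        [0,1] "cat" : PP
        [1,2] "quickly" : N\PP
      [2,3] "song" : NP\N
    [3,5] (S/NP)\NP   <
      [3,4] "today" : PP
      [4,5] "map" : ((S/NP)\NP)\PP
  [5,6] "the" : NP

YES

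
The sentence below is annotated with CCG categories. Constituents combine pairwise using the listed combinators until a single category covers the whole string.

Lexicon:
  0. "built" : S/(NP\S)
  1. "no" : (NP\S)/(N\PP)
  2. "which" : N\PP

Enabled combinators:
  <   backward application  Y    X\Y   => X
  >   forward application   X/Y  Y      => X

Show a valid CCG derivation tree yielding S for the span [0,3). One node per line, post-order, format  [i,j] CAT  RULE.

[0,1] S/(NP\S)  lex  "built"
[1,2] (NP\S)/(N\PP)  lex  "no"
[2,3] N\PP  lex  "which"
[1,3] NP\S  >  k=2
[0,3] S  >  k=1

[0,3] S   >
  [0,1] "built" : S/(NP\S)
  [1,3] NP\S   >
    [1,2] "no" : (NP\S)/(N\PP)
    [2,3] "which" : N\PP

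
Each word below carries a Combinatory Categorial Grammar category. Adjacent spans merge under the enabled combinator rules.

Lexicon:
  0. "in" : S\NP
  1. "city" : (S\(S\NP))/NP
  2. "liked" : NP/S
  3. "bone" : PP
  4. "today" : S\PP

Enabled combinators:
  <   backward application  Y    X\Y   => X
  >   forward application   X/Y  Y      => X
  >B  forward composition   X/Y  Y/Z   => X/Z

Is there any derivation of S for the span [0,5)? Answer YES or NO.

[0,5] S   <
  [0,1] "in" : S\NP
  [1,5] S\(S\NP)   >
    [1,2] "city" : (S\(S\NP))/NP
    [2,5] NP   >
      [2,3] "liked" : NP/S
      [3,5] S   <
        [3,4] "bone" : PP
        [4,5] "today" : S\PP

YES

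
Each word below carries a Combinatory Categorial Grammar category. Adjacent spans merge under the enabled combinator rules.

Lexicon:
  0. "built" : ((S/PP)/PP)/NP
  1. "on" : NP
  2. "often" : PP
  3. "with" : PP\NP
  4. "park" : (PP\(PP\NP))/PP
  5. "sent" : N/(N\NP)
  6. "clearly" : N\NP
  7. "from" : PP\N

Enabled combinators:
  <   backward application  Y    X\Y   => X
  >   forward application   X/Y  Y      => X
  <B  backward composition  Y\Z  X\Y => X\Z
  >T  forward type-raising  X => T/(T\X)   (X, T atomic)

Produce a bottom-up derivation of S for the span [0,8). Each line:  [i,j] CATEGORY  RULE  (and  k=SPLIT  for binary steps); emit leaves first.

[0,1] ((S/PP)/PP)/NP  lex  "built"
[1,2] NP  lex  "on"
[0,2] (S/PP)/PP  >  k=1
[2,3] PP  lex  "often"
[0,3] S/PP  >  k=2
[3,4] PP\NP  lex  "with"
[4,5] (PP\(PP\NP))/PP  lex  "park"
[5,6] N/(N\NP)  lex  "sent"
[6,7] N\NP  lex  "clearly"
[5,7] N  >  k=6
[7,8] PP\N  lex  "from"
[5,8] PP  <  k=7
[4,8] PP\(PP\NP)  >  k=5
[3,8] PP  <  k=4
[0,8] S  >  k=3

[0,8] S   >
  [0,3] S/PP   >
    [0,2] (S/PP)/PP   >
      [0,1] "built" : ((S/PP)/PP)/NP
      [1,2] "on" : NP
    [2,3] "often" : PP
  [3,8] PP   <
    [3,4] "with" : PP\NP
    [4,8] PP\(PP\NP)   >
      [4,5] "park" : (PP\(PP\NP))/PP
      [5,8] PP   <
        [5,7] N   >
          [5,6] "sent" : N/(N\NP)
          [6,7] "clearly" : N\NP
        [7,8] "from" : PP\N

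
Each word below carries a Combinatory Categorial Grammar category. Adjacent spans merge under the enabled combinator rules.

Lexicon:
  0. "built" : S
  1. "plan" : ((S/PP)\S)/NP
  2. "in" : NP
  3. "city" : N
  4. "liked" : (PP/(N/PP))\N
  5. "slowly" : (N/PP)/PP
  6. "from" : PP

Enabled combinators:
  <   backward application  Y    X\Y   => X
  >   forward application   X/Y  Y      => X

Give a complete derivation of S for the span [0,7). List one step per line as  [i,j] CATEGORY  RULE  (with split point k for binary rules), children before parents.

[0,7] S   >
  [0,3] S/PP   <
    [0,1] "built" : S
    [1,3] (S/PP)\S   >
      [1,2] "plan" : ((S/PP)\S)/NP
      [2,3] "in" : NP
  [3,7] PP   >
    [3,5] PP/(N/PP)   <
      [3,4] "city" : N
      [4,5] "liked" : (PP/(N/PP))\N
    [5,7] N/PP   >
      [5,6] "slowly" : (N/PP)/PP
      [6,7] "from" : PP

[0,1] S  lex  "built"
[1,2] ((S/PP)\S)/NP  lex  "plan"
[2,3] NP  lex  "in"
[1,3] (S/PP)\S  >  k=2
[0,3] S/PP  <  k=1
[3,4] N  lex  "city"
[4,5] (PP/(N/PP))\N  lex  "liked"
[3,5] PP/(N/PP)  <  k=4
[5,6] (N/PP)/PP  lex  "slowly"
[6,7] PP  lex  "from"
[5,7] N/PP  >  k=6
[3,7] PP  >  k=5
[0,7] S  >  k=3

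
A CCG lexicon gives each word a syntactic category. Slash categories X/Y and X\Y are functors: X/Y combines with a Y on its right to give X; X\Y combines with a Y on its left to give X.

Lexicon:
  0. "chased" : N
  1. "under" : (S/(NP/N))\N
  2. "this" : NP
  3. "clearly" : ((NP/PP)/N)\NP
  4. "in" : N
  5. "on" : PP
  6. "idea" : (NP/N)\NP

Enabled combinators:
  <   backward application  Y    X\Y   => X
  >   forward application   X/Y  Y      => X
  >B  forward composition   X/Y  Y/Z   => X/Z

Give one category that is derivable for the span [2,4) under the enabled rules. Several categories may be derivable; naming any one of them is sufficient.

[0,7] S   >
  [0,2] S/(NP/N)   <
    [0,1] "chased" : N
    [1,2] "under" : (S/(NP/N))\N
  [2,7] NP/N   <
    [2,6] NP   >
      [2,5] NP/PP   >
        [2,4] (NP/PP)/N   <
          [2,3] "this" : NP
          [3,4] "clearly" : ((NP/PP)/N)\NP
        [4,5] "in" : N
      [5,6] "on" : PP
    [6,7] "idea" : (NP/N)\NP

(NP/PP)/N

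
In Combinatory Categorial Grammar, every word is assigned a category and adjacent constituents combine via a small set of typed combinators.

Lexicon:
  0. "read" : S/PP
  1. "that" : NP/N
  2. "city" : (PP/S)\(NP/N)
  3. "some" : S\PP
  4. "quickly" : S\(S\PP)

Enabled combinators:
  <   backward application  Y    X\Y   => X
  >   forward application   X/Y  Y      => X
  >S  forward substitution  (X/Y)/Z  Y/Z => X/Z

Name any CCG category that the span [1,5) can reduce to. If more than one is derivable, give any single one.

PP

[0,5] S   >
  [0,1] "read" : S/PP
  [1,5] PP   >
    [1,3] PP/S   <
      [1,2] "that" : NP/N
      [2,3] "city" : (PP/S)\(NP/N)
    [3,5] S   <
      [3,4] "some" : S\PP
      [4,5] "quickly" : S\(S\PP)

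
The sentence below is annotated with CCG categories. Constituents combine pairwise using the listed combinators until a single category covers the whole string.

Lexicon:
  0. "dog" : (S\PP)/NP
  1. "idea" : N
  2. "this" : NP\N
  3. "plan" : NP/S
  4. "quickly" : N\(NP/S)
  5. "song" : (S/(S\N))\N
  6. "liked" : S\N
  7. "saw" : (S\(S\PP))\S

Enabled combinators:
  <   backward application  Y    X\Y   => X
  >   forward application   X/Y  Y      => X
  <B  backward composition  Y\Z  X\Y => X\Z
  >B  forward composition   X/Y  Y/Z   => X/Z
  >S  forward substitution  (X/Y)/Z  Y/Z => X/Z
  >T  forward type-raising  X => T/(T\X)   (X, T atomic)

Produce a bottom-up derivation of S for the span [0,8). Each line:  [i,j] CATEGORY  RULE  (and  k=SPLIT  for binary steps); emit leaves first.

[0,8] S   <
  [0,3] S\PP   >
    [0,1] "dog" : (S\PP)/NP
    [1,3] NP   >
      [1,2] NP/(NP\N)   >T
        [1,2] "idea" : N
      [2,3] "this" : NP\N
  [3,8] S\(S\PP)   <
    [3,7] S   >
      [3,6] S/(S\N)   <
        [3,5] N   <
          [3,4] "plan" : NP/S
          [4,5] "quickly" : N\(NP/S)
        [5,6] "song" : (S/(S\N))\N
      [6,7] "liked" : S\N
    [7,8] "saw" : (S\(S\PP))\S

[0,1] (S\PP)/NP  lex  "dog"
[1,2] N  lex  "idea"
[1,2] NP/(NP\N)  >T
[2,3] NP\N  lex  "this"
[1,3] NP  >  k=2
[0,3] S\PP  >  k=1
[3,4] NP/S  lex  "plan"
[4,5] N\(NP/S)  lex  "quickly"
[3,5] N  <  k=4
[5,6] (S/(S\N))\N  lex  "song"
[3,6] S/(S\N)  <  k=5
[6,7] S\N  lex  "liked"
[3,7] S  >  k=6
[7,8] (S\(S\PP))\S  lex  "saw"
[3,8] S\(S\PP)  <  k=7
[0,8] S  <  k=3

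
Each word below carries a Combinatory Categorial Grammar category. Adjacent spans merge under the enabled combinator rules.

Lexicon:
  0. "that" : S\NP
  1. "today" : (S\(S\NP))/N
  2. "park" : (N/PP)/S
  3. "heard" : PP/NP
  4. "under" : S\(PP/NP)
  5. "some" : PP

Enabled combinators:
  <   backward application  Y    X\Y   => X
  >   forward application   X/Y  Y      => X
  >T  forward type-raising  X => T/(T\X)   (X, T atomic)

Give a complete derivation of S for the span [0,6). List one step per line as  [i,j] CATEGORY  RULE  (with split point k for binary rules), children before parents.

[0,6] S   <
  [0,1] "that" : S\NP
  [1,6] S\(S\NP)   >
    [1,2] "today" : (S\(S\NP))/N
    [2,6] N   >
      [2,5] N/PP   >
        [2,3] "park" : (N/PP)/S
        [3,5] S   <
          [3,4] "heard" : PP/NP
          [4,5] "under" : S\(PP/NP)
      [5,6] "some" : PP

[0,1] S\NP  lex  "that"
[1,2] (S\(S\NP))/N  lex  "today"
[2,3] (N/PP)/S  lex  "park"
[3,4] PP/NP  lex  "heard"
[4,5] S\(PP/NP)  lex  "under"
[3,5] S  <  k=4
[2,5] N/PP  >  k=3
[5,6] PP  lex  "some"
[2,6] N  >  k=5
[1,6] S\(S\NP)  >  k=2
[0,6] S  <  k=1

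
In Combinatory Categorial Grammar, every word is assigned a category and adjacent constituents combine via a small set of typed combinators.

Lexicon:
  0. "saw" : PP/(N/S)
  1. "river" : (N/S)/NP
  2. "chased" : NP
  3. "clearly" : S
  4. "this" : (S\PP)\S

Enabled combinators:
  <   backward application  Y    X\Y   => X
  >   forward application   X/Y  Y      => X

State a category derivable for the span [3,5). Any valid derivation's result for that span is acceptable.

S\PP

[0,5] S   <
  [0,3] PP   >
    [0,1] "saw" : PP/(N/S)
    [1,3] N/S   >
      [1,2] "river" : (N/S)/NP
      [2,3] "chased" : NP
  [3,5] S\PP   <
    [3,4] "clearly" : S
    [4,5] "this" : (S\PP)\S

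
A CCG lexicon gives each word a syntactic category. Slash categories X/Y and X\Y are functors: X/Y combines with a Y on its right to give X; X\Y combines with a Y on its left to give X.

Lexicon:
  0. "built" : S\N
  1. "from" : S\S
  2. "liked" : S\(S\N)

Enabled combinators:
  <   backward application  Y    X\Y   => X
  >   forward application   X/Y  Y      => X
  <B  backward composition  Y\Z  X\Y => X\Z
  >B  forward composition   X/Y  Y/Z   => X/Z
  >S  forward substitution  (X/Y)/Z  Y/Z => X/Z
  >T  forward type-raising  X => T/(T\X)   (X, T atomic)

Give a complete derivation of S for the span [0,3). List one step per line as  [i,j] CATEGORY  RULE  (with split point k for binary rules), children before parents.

[0,1] S\N  lex  "built"
[1,2] S\S  lex  "from"
[0,2] S\N  <B  k=1
[2,3] S\(S\N)  lex  "liked"
[0,3] S  <  k=2

[0,3] S   <
  [0,2] S\N   <B
    [0,1] "built" : S\N
    [1,2] "from" : S\S
  [2,3] "liked" : S\(S\N)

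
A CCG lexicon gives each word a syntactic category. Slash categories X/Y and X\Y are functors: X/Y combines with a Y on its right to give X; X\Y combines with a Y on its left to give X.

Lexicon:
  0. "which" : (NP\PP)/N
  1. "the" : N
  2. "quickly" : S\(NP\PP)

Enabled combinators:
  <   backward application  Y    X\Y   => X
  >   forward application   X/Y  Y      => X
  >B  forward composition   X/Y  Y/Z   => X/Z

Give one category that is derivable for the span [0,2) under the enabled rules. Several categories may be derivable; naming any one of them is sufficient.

NP\PP

[0,3] S   <
  [0,2] NP\PP   >
    [0,1] "which" : (NP\PP)/N
    [1,2] "the" : N
  [2,3] "quickly" : S\(NP\PP)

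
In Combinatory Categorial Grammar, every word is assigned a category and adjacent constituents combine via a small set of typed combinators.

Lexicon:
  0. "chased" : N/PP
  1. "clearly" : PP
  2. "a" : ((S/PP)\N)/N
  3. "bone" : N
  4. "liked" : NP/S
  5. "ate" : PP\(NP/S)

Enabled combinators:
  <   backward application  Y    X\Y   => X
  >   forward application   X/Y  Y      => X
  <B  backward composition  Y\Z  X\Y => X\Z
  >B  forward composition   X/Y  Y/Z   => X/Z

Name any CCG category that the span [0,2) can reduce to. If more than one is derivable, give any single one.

[0,6] S   >
  [0,4] S/PP   <
    [0,2] N   >
      [0,1] "chased" : N/PP
      [1,2] "clearly" : PP
    [2,4] (S/PP)\N   >
      [2,3] "a" : ((S/PP)\N)/N
      [3,4] "bone" : N
  [4,6] PP   <
    [4,5] "liked" : NP/S
    [5,6] "ate" : PP\(NP/S)

N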